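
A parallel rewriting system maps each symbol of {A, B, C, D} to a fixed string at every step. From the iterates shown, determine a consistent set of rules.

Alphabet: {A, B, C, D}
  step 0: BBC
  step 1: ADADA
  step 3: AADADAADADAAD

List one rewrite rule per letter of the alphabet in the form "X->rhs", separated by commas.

  step 0 ⇒ step 1: BBC ⇒ AD·AD·A
    B ↦ AD
    C ↦ A
    A ↦ CB  (constrained at step 1)
    D ↦ B  (constrained at step 1)

A->CB, B->AD, C->A, D->B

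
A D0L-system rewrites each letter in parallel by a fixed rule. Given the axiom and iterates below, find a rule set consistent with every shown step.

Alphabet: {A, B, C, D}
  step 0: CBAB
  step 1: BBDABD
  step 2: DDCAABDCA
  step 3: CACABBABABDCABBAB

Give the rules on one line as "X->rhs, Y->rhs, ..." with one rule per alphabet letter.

  step 2 ⇒ step 3: DDCAABDCA ⇒ CA·CA·BB·AB·AB·D·CA·BB·AB
    A ↦ AB
    B ↦ D
    C ↦ BB
    D ↦ CA

A->AB, B->D, C->BB, D->CA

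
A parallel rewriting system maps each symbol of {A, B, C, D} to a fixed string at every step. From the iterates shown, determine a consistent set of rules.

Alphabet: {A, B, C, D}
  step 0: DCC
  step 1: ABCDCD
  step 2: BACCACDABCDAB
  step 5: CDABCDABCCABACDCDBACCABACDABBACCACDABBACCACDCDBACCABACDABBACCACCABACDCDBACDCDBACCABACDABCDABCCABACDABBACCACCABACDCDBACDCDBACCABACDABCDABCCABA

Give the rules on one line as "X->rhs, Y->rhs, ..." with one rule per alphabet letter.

  step 1 ⇒ step 2: ABCDCD ⇒ BA·CCA·CD·AB·CD·AB
    A ↦ BA
    B ↦ CCA
    C ↦ CD
    D ↦ AB

A->BA, B->CCA, C->CD, D->AB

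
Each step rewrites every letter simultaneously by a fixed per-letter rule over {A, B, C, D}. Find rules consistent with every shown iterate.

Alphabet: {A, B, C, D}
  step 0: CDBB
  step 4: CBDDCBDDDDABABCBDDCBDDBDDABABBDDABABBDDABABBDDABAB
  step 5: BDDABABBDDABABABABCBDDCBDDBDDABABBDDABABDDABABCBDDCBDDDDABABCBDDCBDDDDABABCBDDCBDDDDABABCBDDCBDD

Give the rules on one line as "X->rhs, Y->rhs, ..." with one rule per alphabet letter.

  step 4 ⇒ step 5: CBDDCBDDDDABABCBDDCBDDBDDABABBDDABABBDDABABBDDABAB ⇒ B·DD·AB·AB·B·DD·AB·AB·AB·AB·CB·DD·CB·DD·B·DD·AB·AB·B·DD·AB·AB·DD·AB·AB·CB·DD·CB·DD·DD·AB·AB·CB·DD·CB·DD·DD·AB·AB·CB·DD·CB·DD·DD·AB·AB·CB·DD·CB·DD
    A ↦ CB
    B ↦ DD
    C ↦ B
    D ↦ AB

A->CB, B->DD, C->B, D->AB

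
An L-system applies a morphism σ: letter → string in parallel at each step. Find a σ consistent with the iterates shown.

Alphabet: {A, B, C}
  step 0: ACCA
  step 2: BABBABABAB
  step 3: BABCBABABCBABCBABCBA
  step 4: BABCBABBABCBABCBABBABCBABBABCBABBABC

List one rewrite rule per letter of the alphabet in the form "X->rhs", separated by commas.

  step 3 ⇒ step 4: BABCBABABCBABCBABCBA ⇒ BA·BC·BA·B·BA·BC·BA·BC·BA·B·BA·BC·BA·B·BA·BC·BA·B·BA·BC
    A ↦ BC
    B ↦ BA
    C ↦ B

A->BC, B->BA, C->B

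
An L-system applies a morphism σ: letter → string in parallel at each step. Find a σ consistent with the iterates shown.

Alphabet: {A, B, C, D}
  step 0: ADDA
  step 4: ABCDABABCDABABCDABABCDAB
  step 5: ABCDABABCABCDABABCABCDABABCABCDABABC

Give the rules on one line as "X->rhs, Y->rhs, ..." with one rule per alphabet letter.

A->AB, B->C, C->D, D->AB

  step 4 ⇒ step 5: ABCDABABCDABABCDABABCDAB ⇒ AB·C·D·AB·AB·C·AB·C·D·AB·AB·C·AB·C·D·AB·AB·C·AB·C·D·AB·AB·C
    A ↦ AB
    B ↦ C
    C ↦ D
    D ↦ AB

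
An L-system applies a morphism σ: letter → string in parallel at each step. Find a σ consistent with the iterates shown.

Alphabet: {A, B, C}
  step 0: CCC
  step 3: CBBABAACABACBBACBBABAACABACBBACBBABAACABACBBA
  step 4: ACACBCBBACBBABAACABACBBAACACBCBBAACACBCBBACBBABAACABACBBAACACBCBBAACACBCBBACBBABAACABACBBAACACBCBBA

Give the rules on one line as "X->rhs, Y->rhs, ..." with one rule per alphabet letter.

  step 3 ⇒ step 4: CBBABAACABACBBACBBABAACABACBBACBBABAACABACBBA ⇒ ACA·CB·CB·BA·CB·BA·BA·ACA·BA·CB·BA·ACA·CB·CB·BA·ACA·CB·CB·BA·CB·BA·BA·ACA·BA·CB·BA·ACA·CB·CB·BA·ACA·CB·CB·BA·CB·BA·BA·ACA·BA·CB·BA·ACA·CB·CB·BA
    A ↦ BA
    B ↦ CB
    C ↦ ACA

A->BA, B->CB, C->ACA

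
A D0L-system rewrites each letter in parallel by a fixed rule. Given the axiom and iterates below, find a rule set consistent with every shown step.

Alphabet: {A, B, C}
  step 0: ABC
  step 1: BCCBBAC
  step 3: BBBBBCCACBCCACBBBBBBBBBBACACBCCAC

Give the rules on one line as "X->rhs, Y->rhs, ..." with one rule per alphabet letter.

  step 0 ⇒ step 1: ABC ⇒ BCC·BB·AC
    A ↦ BCC
    B ↦ BB
    C ↦ AC

A->BCC, B->BB, C->AC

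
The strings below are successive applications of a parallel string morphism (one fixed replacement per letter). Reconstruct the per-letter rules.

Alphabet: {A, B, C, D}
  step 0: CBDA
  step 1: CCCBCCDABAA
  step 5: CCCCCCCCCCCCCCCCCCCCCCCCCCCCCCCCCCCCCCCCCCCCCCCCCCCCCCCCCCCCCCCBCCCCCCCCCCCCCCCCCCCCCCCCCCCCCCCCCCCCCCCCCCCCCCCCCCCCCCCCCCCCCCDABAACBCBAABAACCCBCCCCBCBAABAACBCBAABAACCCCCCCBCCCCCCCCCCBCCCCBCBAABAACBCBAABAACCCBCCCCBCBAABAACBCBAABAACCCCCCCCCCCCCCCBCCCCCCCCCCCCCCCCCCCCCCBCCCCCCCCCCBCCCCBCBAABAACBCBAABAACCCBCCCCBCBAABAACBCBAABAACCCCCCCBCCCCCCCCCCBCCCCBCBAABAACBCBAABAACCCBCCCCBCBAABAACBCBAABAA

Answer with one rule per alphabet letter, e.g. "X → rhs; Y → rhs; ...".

A->BAA, B->CBC, C->CC, D->CDA

  step 0 ⇒ step 1: CBDA ⇒ CC·CBC·CDA·BAA
    A ↦ BAA
    B ↦ CBC
    C ↦ CC
    D ↦ CDA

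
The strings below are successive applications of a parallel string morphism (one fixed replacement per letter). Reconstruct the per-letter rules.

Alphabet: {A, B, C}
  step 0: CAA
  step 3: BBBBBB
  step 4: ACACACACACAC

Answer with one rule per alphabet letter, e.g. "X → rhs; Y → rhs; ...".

  step 3 ⇒ step 4: BBBBBB ⇒ AC·AC·AC·AC·AC·AC
    B ↦ AC
    A ↦ B  (constrained at step 0)
    C ↦ B  (constrained at step 0)

A->B, B->AC, C->B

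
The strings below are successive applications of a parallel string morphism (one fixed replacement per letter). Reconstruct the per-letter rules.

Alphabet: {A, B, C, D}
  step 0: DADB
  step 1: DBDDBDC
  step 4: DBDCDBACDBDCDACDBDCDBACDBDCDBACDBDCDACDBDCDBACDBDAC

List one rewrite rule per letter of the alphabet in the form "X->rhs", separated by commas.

A->D, B->DC, C->AC, D->DB

  step 0 ⇒ step 1: DADB ⇒ DB·D·DB·DC
    A ↦ D
    B ↦ DC
    D ↦ DB
    C ↦ AC  (constrained at step 1)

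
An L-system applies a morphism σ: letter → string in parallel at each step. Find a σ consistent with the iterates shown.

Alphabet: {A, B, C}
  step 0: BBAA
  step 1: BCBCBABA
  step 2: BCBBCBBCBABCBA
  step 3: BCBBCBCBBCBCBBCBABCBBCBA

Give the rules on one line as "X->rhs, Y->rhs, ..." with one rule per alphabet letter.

  step 2 ⇒ step 3: BCBBCBBCBABCBA ⇒ BC·B·BC·BC·B·BC·BC·B·BC·BA·BC·B·BC·BA
    A ↦ BA
    B ↦ BC
    C ↦ B

A->BA, B->BC, C->B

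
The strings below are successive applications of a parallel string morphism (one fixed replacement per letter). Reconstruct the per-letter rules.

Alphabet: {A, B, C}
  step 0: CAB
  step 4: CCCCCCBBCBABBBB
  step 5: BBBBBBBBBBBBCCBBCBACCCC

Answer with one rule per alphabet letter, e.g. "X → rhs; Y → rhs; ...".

  step 4 ⇒ step 5: CCCCCCBBCBABBBB ⇒ BB·BB·BB·BB·BB·BB·C·C·BB·C·BA·C·C·C·C
    A ↦ BA
    B ↦ C
    C ↦ BB

A->BA, B->C, C->BB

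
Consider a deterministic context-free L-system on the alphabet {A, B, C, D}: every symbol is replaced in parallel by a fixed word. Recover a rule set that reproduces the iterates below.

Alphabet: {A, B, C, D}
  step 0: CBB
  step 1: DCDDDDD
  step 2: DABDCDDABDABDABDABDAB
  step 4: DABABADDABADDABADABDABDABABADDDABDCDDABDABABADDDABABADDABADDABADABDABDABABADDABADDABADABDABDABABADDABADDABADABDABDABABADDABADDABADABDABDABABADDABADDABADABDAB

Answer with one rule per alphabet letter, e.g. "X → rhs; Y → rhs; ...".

A->ABA, B->DD, C->DCD, D->DAB

  step 1 ⇒ step 2: DCDDDDD ⇒ DAB·DCD·DAB·DAB·DAB·DAB·DAB
    C ↦ DCD
    D ↦ DAB
    A ↦ ABA  (constrained at step 2)
  step 0 ⇒ step 1: CBB ⇒ DCD·DD·DD
    B ↦ DD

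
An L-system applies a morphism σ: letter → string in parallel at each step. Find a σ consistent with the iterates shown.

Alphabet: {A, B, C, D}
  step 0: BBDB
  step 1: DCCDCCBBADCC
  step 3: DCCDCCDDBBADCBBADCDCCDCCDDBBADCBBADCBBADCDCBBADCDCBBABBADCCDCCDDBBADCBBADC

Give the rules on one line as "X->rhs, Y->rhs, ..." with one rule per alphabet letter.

  step 0 ⇒ step 1: BBDB ⇒ DCC·DCC·BBA·DCC
    B ↦ DCC
    D ↦ BBA
    A ↦ DD  (constrained at step 1)
    C ↦ DC  (constrained at step 1)

A->DD, B->DCC, C->DC, D->BBA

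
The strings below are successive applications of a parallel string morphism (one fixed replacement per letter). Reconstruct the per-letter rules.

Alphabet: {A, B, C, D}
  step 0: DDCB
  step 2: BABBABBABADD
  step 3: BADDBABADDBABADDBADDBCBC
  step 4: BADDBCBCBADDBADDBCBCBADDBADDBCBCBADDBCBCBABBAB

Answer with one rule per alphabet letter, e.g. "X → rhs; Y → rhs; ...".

  step 3 ⇒ step 4: BADDBABADDBABADDBADDBCBC ⇒ BA·DD·BC·BC·BA·DD·BA·DD·BC·BC·BA·DD·BA·DD·BC·BC·BA·DD·BC·BC·BA·B·BA·B
    A ↦ DD
    B ↦ BA
    C ↦ B
    D ↦ BC

A->DD, B->BA, C->B, D->BC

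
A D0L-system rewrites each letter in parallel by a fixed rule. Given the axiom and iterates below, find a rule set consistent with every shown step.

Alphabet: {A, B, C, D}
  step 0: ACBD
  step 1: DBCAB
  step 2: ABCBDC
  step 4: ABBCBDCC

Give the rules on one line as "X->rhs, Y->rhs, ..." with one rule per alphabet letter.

A->D, B->C, C->B, D->AB

  step 1 ⇒ step 2: DBCAB ⇒ AB·C·B·D·C
    A ↦ D
    B ↦ C
    C ↦ B
    D ↦ AB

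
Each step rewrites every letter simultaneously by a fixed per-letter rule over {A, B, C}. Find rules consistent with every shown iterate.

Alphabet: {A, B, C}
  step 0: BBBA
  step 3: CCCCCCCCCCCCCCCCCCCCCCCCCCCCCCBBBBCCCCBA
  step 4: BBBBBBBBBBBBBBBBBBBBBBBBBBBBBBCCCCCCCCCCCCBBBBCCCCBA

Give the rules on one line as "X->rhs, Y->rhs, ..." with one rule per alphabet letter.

  step 3 ⇒ step 4: CCCCCCCCCCCCCCCCCCCCCCCCCCCCCCBBBBCCCCBA ⇒ B·B·B·B·B·B·B·B·B·B·B·B·B·B·B·B·B·B·B·B·B·B·B·B·B·B·B·B·B·B·CCC·CCC·CCC·CCC·B·B·B·B·CCC·CBA
    A ↦ CBA
    B ↦ CCC
    C ↦ B

A->CBA, B->CCC, C->B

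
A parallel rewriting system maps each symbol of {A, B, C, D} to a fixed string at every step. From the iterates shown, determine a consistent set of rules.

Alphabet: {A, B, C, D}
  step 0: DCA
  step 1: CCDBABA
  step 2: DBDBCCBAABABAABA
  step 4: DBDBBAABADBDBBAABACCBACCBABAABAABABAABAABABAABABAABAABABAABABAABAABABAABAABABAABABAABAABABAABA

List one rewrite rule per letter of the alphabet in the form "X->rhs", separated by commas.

  step 1 ⇒ step 2: CCDBABA ⇒ DB·DB·CC·BA·ABA·BA·ABA
    A ↦ ABA
    B ↦ BA
    C ↦ DB
    D ↦ CC

A->ABA, B->BA, C->DB, D->CC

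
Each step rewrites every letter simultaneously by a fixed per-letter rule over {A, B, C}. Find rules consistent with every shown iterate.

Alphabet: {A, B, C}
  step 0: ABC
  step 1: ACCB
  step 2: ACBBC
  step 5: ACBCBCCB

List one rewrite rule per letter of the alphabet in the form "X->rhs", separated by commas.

A->AC, B->C, C->B

  step 1 ⇒ step 2: ACCB ⇒ AC·B·B·C
    A ↦ AC
    B ↦ C
    C ↦ B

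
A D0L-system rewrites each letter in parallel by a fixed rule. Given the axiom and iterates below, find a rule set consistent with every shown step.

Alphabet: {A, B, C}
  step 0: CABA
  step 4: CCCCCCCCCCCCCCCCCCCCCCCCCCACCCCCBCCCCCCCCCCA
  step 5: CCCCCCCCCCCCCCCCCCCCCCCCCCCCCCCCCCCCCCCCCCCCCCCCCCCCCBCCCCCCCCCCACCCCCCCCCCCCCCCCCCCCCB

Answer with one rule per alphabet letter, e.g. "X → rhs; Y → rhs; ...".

A->CB, B->A, C->CC

  step 4 ⇒ step 5: CCCCCCCCCCCCCCCCCCCCCCCCCCACCCCCBCCCCCCCCCCA ⇒ CC·CC·CC·CC·CC·CC·CC·CC·CC·CC·CC·CC·CC·CC·CC·CC·CC·CC·CC·CC·CC·CC·CC·CC·CC·CC·CB·CC·CC·CC·CC·CC·A·CC·CC·CC·CC·CC·CC·CC·CC·CC·CC·CB
    A ↦ CB
    B ↦ A
    C ↦ CC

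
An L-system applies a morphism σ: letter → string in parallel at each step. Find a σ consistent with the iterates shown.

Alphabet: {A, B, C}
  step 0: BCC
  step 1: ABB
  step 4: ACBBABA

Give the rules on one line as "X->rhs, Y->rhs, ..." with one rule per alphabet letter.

A->CB, B->A, C->B

  step 0 ⇒ step 1: BCC ⇒ A·B·B
    B ↦ A
    C ↦ B
    A ↦ CB  (constrained at step 1)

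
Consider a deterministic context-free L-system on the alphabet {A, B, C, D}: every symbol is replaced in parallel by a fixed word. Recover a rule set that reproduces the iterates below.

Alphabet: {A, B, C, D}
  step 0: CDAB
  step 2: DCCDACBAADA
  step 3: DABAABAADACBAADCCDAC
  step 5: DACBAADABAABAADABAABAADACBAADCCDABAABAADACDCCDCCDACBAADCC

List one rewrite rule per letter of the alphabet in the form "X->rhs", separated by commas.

A->C, B->D, C->BAA, D->DA

  step 2 ⇒ step 3: DCCDACBAADA ⇒ DA·BAA·BAA·DA·C·BAA·D·C·C·DA·C
    A ↦ C
    B ↦ D
    C ↦ BAA
    D ↦ DA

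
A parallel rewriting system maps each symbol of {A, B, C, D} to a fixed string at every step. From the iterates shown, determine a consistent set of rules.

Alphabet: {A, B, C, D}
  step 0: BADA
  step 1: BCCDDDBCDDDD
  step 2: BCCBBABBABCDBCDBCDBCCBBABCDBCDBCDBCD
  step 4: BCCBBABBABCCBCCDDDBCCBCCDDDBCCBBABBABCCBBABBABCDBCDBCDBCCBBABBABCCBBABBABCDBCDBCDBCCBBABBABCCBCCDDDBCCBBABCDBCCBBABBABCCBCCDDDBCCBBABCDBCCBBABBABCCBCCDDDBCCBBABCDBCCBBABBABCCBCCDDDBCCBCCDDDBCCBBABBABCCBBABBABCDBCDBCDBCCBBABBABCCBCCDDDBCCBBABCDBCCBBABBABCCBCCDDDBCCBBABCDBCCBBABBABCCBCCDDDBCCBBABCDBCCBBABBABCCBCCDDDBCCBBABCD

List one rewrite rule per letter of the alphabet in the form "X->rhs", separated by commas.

A->DDD, B->BCC, C->BBA, D->BCD

  step 1 ⇒ step 2: BCCDDDBCDDDD ⇒ BCC·BBA·BBA·BCD·BCD·BCD·BCC·BBA·BCD·BCD·BCD·BCD
    B ↦ BCC
    C ↦ BBA
    D ↦ BCD
  step 0 ⇒ step 1: BADA ⇒ BCC·DDD·BCD·DDD
    A ↦ DDD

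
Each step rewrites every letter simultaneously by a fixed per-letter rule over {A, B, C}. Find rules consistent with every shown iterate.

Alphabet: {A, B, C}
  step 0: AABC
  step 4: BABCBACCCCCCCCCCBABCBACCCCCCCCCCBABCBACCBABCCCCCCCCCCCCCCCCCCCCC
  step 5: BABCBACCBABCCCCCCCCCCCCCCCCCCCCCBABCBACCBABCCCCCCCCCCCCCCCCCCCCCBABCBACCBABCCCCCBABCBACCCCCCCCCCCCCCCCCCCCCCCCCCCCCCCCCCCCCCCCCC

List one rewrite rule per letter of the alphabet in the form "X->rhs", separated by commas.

A->BC, B->BA, C->CC

  step 4 ⇒ step 5: BABCBACCCCCCCCCCBABCBACCCCCCCCCCBABCBACCBABCCCCCCCCCCCCCCCCCCCCC ⇒ BA·BC·BA·CC·BA·BC·CC·CC·CC·CC·CC·CC·CC·CC·CC·CC·BA·BC·BA·CC·BA·BC·CC·CC·CC·CC·CC·CC·CC·CC·CC·CC·BA·BC·BA·CC·BA·BC·CC·CC·BA·BC·BA·CC·CC·CC·CC·CC·CC·CC·CC·CC·CC·CC·CC·CC·CC·CC·CC·CC·CC·CC·CC·CC
    A ↦ BC
    B ↦ BA
    C ↦ CC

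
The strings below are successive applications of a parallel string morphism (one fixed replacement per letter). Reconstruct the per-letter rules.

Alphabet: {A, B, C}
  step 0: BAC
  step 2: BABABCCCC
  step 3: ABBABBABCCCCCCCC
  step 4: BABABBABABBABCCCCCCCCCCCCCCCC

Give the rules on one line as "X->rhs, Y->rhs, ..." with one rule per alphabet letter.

  step 3 ⇒ step 4: ABBABBABCCCCCCCC ⇒ B·AB·AB·B·AB·AB·B·AB·CC·CC·CC·CC·CC·CC·CC·CC
    A ↦ B
    B ↦ AB
    C ↦ CC

A->B, B->AB, C->CC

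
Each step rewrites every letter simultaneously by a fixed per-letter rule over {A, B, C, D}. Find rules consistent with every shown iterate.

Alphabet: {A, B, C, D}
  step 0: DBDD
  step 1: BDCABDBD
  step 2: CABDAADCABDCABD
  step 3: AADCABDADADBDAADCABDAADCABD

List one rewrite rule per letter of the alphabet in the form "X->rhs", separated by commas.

A->AD, B->CA, C->A, D->BD

  step 2 ⇒ step 3: CABDAADCABDCABD ⇒ A·AD·CA·BD·AD·AD·BD·A·AD·CA·BD·A·AD·CA·BD
    A ↦ AD
    B ↦ CA
    C ↦ A
    D ↦ BD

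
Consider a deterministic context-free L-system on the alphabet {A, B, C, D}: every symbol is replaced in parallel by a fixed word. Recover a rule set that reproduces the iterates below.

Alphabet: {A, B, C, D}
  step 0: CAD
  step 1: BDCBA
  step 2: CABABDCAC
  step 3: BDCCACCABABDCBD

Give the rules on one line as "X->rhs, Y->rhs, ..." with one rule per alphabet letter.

A->C, B->CA, C->BD, D->BA

  step 2 ⇒ step 3: CABABDCAC ⇒ BD·C·CA·C·CA·BA·BD·C·BD
    A ↦ C
    B ↦ CA
    C ↦ BD
    D ↦ BA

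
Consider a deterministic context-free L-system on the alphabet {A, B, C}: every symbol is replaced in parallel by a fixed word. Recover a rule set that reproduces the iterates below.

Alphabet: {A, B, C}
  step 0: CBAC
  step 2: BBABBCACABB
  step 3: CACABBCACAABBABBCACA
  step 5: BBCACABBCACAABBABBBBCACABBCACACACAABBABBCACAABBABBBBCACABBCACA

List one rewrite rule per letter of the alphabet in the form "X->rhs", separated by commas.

A->BB, B->CA, C->A

  step 2 ⇒ step 3: BBABBCACABB ⇒ CA·CA·BB·CA·CA·A·BB·A·BB·CA·CA
    A ↦ BB
    B ↦ CA
    C ↦ A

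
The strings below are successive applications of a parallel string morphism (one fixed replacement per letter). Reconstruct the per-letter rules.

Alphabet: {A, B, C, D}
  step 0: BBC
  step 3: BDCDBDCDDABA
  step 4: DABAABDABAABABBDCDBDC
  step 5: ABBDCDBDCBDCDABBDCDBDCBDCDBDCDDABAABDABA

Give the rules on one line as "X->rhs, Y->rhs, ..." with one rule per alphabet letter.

  step 4 ⇒ step 5: DABAABDABAABABBDCDBDC ⇒ AB·BDC·D·BDC·BDC·D·AB·BDC·D·BDC·BDC·D·BDC·D·D·AB·A·AB·D·AB·A
    A ↦ BDC
    B ↦ D
    C ↦ A
    D ↦ AB

A->BDC, B->D, C->A, D->AB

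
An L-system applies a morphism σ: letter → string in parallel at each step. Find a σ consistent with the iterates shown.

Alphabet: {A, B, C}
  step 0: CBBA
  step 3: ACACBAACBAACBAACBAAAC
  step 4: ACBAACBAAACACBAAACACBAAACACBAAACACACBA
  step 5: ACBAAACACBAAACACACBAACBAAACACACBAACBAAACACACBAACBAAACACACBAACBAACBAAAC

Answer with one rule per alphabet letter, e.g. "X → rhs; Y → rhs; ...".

  step 4 ⇒ step 5: ACBAACBAAACACBAAACACBAAACACBAAACACACBA ⇒ AC·BA·A·AC·AC·BA·A·AC·AC·AC·BA·AC·BA·A·AC·AC·AC·BA·AC·BA·A·AC·AC·AC·BA·AC·BA·A·AC·AC·AC·BA·AC·BA·AC·BA·A·AC
    A ↦ AC
    B ↦ A
    C ↦ BA

A->AC, B->A, C->BA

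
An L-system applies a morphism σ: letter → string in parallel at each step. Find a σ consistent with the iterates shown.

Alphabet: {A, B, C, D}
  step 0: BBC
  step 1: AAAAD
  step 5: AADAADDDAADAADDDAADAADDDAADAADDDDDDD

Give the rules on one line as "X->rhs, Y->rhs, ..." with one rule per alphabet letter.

A->BC, B->AA, C->D, D->CC

  step 0 ⇒ step 1: BBC ⇒ AA·AA·D
    B ↦ AA
    C ↦ D
    A ↦ BC  (constrained at step 1)
    D ↦ CC  (constrained at step 1)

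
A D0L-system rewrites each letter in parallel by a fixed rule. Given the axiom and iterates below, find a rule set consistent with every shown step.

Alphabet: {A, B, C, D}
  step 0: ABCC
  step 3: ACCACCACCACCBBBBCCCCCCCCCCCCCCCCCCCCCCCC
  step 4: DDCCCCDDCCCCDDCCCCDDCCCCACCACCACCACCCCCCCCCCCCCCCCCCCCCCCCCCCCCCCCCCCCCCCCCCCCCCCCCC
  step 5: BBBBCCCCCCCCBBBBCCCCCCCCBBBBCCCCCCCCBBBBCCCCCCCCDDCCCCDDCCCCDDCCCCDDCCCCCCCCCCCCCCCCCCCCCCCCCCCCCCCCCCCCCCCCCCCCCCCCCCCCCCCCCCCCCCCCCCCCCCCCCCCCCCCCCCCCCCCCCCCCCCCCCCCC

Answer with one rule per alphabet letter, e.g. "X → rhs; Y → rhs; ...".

  step 4 ⇒ step 5: DDCCCCDDCCCCDDCCCCDDCCCCACCACCACCACCCCCCCCCCCCCCCCCCCCCCCCCCCCCCCCCCCCCCCCCCCCCCCCCC ⇒ BB·BB·CC·CC·CC·CC·BB·BB·CC·CC·CC·CC·BB·BB·CC·CC·CC·CC·BB·BB·CC·CC·CC·CC·DD·CC·CC·DD·CC·CC·DD·CC·CC·DD·CC·CC·CC·CC·CC·CC·CC·CC·CC·CC·CC·CC·CC·CC·CC·CC·CC·CC·CC·CC·CC·CC·CC·CC·CC·CC·CC·CC·CC·CC·CC·CC·CC·CC·CC·CC·CC·CC·CC·CC·CC·CC·CC·CC·CC·CC·CC·CC·CC·CC
    A ↦ DD
    C ↦ CC
    D ↦ BB
  step 3 ⇒ step 4: ACCACCACCACCBBBBCCCCCCCCCCCCCCCCCCCCCCCC ⇒ DD·CC·CC·DD·CC·CC·DD·CC·CC·DD·CC·CC·ACC·ACC·ACC·ACC·CC·CC·CC·CC·CC·CC·CC·CC·CC·CC·CC·CC·CC·CC·CC·CC·CC·CC·CC·CC·CC·CC·CC·CC
    B ↦ ACC

A->DD, B->ACC, C->CC, D->BB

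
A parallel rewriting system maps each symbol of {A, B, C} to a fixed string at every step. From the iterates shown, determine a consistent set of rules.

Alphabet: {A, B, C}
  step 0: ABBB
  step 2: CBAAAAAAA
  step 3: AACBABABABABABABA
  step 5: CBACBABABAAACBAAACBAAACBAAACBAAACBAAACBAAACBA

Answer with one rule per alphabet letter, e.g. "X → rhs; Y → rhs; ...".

  step 2 ⇒ step 3: CBAAAAAAA ⇒ AA·C·BA·BA·BA·BA·BA·BA·BA
    A ↦ BA
    B ↦ C
    C ↦ AA

A->BA, B->C, C->AA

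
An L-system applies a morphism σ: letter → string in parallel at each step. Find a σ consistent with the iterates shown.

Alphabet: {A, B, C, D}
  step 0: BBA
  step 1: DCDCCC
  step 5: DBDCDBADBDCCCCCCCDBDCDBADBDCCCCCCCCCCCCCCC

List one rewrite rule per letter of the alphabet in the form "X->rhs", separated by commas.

A->CC, B->DC, C->A, D->DB

  step 0 ⇒ step 1: BBA ⇒ DC·DC·CC
    A ↦ CC
    B ↦ DC
    C ↦ A  (constrained at step 1)
    D ↦ DB  (constrained at step 1)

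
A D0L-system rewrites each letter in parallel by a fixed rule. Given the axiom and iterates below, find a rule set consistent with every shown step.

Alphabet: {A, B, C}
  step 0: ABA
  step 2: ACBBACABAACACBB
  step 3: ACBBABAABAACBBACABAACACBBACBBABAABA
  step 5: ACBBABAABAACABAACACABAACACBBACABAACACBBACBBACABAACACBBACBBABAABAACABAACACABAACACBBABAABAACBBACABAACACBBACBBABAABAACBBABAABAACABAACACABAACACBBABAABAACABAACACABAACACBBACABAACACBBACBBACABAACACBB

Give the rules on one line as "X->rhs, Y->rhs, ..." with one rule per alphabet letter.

  step 2 ⇒ step 3: ACBBACABAACACBB ⇒ AC·BB·ABA·ABA·AC·BB·AC·ABA·AC·AC·BB·AC·BB·ABA·ABA
    A ↦ AC
    B ↦ ABA
    C ↦ BB

A->AC, B->ABA, C->BB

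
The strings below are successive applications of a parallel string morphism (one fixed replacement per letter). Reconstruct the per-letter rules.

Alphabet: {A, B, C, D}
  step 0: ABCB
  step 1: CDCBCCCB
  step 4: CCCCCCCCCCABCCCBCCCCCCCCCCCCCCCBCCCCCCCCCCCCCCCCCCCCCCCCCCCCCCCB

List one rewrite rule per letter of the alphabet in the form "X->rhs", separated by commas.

  step 0 ⇒ step 1: ABCB ⇒ CD·CB·CC·CB
    A ↦ CD
    B ↦ CB
    C ↦ CC
    D ↦ AB  (constrained at step 1)

A->CD, B->CB, C->CC, D->AB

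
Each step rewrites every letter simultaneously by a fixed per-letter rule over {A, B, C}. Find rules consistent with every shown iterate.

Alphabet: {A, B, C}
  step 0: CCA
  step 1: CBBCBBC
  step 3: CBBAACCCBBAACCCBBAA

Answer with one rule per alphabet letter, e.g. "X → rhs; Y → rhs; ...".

  step 0 ⇒ step 1: CCA ⇒ CBB·CBB·C
    A ↦ C
    C ↦ CBB
    B ↦ A  (constrained at step 1)

A->C, B->A, C->CBB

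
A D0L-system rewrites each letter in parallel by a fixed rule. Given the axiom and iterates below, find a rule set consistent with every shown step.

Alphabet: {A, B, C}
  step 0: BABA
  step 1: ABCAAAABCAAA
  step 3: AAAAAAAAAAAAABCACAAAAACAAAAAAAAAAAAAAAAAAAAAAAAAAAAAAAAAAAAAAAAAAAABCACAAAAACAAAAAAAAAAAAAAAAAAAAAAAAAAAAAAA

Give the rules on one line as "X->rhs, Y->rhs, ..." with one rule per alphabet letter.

  step 0 ⇒ step 1: BABA ⇒ ABC·AAA·ABC·AAA
    A ↦ AAA
    B ↦ ABC
    C ↦ ACA  (constrained at step 1)

A->AAA, B->ABC, C->ACA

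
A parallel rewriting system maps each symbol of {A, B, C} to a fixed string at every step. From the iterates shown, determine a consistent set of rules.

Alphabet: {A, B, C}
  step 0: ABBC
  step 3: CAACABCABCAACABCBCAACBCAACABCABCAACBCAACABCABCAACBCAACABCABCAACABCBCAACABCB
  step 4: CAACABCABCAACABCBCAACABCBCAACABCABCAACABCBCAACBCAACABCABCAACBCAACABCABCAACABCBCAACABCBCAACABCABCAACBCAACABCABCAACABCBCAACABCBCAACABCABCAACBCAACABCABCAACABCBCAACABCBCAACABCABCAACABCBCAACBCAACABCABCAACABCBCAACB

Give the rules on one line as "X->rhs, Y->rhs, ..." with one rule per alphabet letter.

  step 3 ⇒ step 4: CAACABCABCAACABCBCAACBCAACABCABCAACBCAACABCABCAACBCAACABCABCAACABCBCAACABCB ⇒ CAA·CAB·CAB·CAA·CAB·CB·CAA·CAB·CB·CAA·CAB·CAB·CAA·CAB·CB·CAA·CB·CAA·CAB·CAB·CAA·CB·CAA·CAB·CAB·CAA·CAB·CB·CAA·CAB·CB·CAA·CAB·CAB·CAA·CB·CAA·CAB·CAB·CAA·CAB·CB·CAA·CAB·CB·CAA·CAB·CAB·CAA·CB·CAA·CAB·CAB·CAA·CAB·CB·CAA·CAB·CB·CAA·CAB·CAB·CAA·CAB·CB·CAA·CB·CAA·CAB·CAB·CAA·CAB·CB·CAA·CB
    A ↦ CAB
    B ↦ CB
    C ↦ CAA

A->CAB, B->CB, C->CAA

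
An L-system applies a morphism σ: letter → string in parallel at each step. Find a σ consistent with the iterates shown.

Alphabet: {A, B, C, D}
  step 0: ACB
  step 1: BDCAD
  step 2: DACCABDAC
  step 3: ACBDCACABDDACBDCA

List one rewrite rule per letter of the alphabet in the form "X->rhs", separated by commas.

  step 2 ⇒ step 3: DACCABDAC ⇒ AC·BD·CA·CA·BD·D·AC·BD·CA
    A ↦ BD
    B ↦ D
    C ↦ CA
    D ↦ AC

A->BD, B->D, C->CA, D->AC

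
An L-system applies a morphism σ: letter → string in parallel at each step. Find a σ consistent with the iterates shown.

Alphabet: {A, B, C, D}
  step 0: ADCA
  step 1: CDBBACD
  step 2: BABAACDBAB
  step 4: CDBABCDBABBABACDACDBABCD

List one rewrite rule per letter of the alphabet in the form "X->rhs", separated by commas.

A->CD, B->A, C->BA, D->B

  step 1 ⇒ step 2: CDBBACD ⇒ BA·B·A·A·CD·BA·B
    A ↦ CD
    B ↦ A
    C ↦ BA
    D ↦ B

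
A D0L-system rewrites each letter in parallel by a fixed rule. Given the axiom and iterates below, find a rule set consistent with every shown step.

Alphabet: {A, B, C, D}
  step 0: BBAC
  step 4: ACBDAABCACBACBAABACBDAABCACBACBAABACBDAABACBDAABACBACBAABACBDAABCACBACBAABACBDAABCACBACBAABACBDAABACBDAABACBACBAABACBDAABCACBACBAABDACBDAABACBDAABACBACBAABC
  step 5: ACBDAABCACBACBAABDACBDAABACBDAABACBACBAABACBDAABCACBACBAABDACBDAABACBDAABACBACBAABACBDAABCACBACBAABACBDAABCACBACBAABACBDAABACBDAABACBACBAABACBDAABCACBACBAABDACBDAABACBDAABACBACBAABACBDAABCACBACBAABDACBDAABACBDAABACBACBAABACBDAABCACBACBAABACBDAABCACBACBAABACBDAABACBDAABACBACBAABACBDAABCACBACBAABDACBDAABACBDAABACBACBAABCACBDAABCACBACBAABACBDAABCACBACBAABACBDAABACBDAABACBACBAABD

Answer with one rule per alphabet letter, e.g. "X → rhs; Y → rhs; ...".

  step 4 ⇒ step 5: ACBDAABCACBACBAABACBDAABCACBACBAABACBDAABACBDAABACBACBAABACBDAABCACBACBAABACBDAABCACBACBAABACBDAABACBDAABACBACBAABACBDAABCACBACBAABDACBDAABACBDAABACBACBAABC ⇒ ACB·D·AAB·C·ACB·ACB·AAB·D·ACB·D·AAB·ACB·D·AAB·ACB·ACB·AAB·ACB·D·AAB·C·ACB·ACB·AAB·D·ACB·D·AAB·ACB·D·AAB·ACB·ACB·AAB·ACB·D·AAB·C·ACB·ACB·AAB·ACB·D·AAB·C·ACB·ACB·AAB·ACB·D·AAB·ACB·D·AAB·ACB·ACB·AAB·ACB·D·AAB·C·ACB·ACB·AAB·D·ACB·D·AAB·ACB·D·AAB·ACB·ACB·AAB·ACB·D·AAB·C·ACB·ACB·AAB·D·ACB·D·AAB·ACB·D·AAB·ACB·ACB·AAB·ACB·D·AAB·C·ACB·ACB·AAB·ACB·D·AAB·C·ACB·ACB·AAB·ACB·D·AAB·ACB·D·AAB·ACB·ACB·AAB·ACB·D·AAB·C·ACB·ACB·AAB·D·ACB·D·AAB·ACB·D·AAB·ACB·ACB·AAB·C·ACB·D·AAB·C·ACB·ACB·AAB·ACB·D·AAB·C·ACB·ACB·AAB·ACB·D·AAB·ACB·D·AAB·ACB·ACB·AAB·D
    A ↦ ACB
    B ↦ AAB
    C ↦ D
    D ↦ C

A->ACB, B->AAB, C->D, D->C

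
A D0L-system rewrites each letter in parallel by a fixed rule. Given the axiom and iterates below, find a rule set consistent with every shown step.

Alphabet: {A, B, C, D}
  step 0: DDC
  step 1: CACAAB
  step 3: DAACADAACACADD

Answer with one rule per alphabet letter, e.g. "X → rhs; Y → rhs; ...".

A->D, B->AA, C->AB, D->CA

  step 0 ⇒ step 1: DDC ⇒ CA·CA·AB
    C ↦ AB
    D ↦ CA
    A ↦ D  (constrained at step 1)
    B ↦ AA  (constrained at step 1)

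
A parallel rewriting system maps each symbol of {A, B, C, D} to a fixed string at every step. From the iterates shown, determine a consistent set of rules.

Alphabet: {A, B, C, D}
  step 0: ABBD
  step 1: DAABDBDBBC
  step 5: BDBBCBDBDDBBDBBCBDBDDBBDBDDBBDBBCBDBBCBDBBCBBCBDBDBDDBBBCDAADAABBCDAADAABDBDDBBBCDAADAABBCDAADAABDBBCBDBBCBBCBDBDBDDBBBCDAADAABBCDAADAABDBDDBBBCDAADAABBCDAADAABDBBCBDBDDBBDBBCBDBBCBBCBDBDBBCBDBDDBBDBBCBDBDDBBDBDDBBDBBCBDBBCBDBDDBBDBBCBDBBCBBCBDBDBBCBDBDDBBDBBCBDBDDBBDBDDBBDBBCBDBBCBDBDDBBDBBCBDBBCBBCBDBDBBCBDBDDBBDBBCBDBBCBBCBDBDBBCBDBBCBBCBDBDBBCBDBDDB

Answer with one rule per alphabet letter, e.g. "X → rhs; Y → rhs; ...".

A->DAA, B->BD, C->DB, D->BBC

  step 0 ⇒ step 1: ABBD ⇒ DAA·BD·BD·BBC
    A ↦ DAA
    B ↦ BD
    D ↦ BBC
    C ↦ DB  (constrained at step 1)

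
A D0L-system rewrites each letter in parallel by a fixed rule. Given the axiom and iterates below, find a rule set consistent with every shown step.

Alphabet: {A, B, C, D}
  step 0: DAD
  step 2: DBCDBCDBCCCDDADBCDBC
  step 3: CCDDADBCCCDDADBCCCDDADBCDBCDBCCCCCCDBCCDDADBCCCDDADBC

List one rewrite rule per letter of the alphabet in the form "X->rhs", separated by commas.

A->CDB, B->DDA, C->DBC, D->CC

  step 2 ⇒ step 3: DBCDBCDBCCCDDADBCDBC ⇒ CC·DDA·DBC·CC·DDA·DBC·CC·DDA·DBC·DBC·DBC·CC·CC·CDB·CC·DDA·DBC·CC·DDA·DBC
    A ↦ CDB
    B ↦ DDA
    C ↦ DBC
    D ↦ CC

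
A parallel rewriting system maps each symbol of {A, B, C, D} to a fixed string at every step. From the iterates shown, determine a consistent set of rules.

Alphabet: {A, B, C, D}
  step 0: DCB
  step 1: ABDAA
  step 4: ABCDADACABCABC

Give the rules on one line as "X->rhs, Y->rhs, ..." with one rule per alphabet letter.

  step 0 ⇒ step 1: DCB ⇒ AB·DA·A
    B ↦ A
    C ↦ DA
    D ↦ AB
    A ↦ C  (constrained at step 1)

A->C, B->A, C->DA, D->AB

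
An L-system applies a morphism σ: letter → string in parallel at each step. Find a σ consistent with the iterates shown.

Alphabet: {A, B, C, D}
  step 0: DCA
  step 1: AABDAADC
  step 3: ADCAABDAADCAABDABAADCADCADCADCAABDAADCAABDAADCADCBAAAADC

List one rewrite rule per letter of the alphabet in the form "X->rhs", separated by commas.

A->ADC, B->BA, C->BDA, D->AA

  step 0 ⇒ step 1: DCA ⇒ AA·BDA·ADC
    A ↦ ADC
    C ↦ BDA
    D ↦ AA
    B ↦ BA  (constrained at step 1)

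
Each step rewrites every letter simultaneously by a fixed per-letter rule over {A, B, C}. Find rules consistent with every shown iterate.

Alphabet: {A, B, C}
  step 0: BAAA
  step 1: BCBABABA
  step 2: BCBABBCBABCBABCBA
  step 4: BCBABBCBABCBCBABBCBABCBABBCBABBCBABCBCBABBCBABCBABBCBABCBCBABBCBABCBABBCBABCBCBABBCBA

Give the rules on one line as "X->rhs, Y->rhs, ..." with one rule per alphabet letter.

A->BA, B->BC, C->BAB

  step 1 ⇒ step 2: BCBABABA ⇒ BC·BAB·BC·BA·BC·BA·BC·BA
    A ↦ BA
    B ↦ BC
    C ↦ BAB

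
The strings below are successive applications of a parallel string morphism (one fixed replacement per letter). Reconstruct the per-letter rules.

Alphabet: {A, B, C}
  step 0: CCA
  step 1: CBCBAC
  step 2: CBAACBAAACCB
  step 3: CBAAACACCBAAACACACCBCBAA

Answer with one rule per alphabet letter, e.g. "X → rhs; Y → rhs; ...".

A->AC, B->AA, C->CB

  step 2 ⇒ step 3: CBAACBAAACCB ⇒ CB·AA·AC·AC·CB·AA·AC·AC·AC·CB·CB·AA
    A ↦ AC
    B ↦ AA
    C ↦ CB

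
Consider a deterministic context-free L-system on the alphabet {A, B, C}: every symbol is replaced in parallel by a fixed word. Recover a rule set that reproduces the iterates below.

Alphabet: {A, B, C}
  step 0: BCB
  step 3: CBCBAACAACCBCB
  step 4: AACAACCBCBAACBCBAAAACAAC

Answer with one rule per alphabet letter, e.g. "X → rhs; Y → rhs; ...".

  step 3 ⇒ step 4: CBCBAACAACCBCB ⇒ AA·C·AA·C·CB·CB·AA·CB·CB·AA·AA·C·AA·C
    A ↦ CB
    B ↦ C
    C ↦ AA

A->CB, B->C, C->AA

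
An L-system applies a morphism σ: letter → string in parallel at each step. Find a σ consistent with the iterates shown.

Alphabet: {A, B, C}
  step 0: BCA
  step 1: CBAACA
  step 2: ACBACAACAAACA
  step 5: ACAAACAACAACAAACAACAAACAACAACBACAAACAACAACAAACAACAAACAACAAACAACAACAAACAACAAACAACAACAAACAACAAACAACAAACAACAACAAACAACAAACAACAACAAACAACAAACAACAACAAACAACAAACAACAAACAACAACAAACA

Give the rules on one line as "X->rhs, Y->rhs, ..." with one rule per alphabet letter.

  step 1 ⇒ step 2: CBAACA ⇒ A·CB·ACA·ACA·A·ACA
    A ↦ ACA
    B ↦ CB
    C ↦ A

A->ACA, B->CB, C->A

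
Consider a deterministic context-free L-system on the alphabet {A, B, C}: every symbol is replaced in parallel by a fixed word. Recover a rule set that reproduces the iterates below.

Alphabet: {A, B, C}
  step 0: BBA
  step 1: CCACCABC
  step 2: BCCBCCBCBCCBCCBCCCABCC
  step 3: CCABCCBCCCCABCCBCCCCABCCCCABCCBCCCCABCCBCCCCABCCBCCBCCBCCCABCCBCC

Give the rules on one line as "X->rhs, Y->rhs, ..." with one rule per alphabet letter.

A->BC, B->CCA, C->BCC

  step 2 ⇒ step 3: BCCBCCBCBCCBCCBCCCABCC ⇒ CCA·BCC·BCC·CCA·BCC·BCC·CCA·BCC·CCA·BCC·BCC·CCA·BCC·BCC·CCA·BCC·BCC·BCC·BC·CCA·BCC·BCC
    A ↦ BC
    B ↦ CCA
    C ↦ BCC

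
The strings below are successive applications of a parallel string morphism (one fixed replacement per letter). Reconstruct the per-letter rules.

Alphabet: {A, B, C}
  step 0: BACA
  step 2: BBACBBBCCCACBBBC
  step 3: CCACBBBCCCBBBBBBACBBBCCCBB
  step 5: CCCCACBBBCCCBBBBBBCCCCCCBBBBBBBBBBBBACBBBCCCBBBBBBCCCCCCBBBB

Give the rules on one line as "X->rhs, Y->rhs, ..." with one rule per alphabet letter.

A->ACB, B->C, C->BB

  step 2 ⇒ step 3: BBACBBBCCCACBBBC ⇒ C·C·ACB·BB·C·C·C·BB·BB·BB·ACB·BB·C·C·C·BB
    A ↦ ACB
    B ↦ C
    C ↦ BB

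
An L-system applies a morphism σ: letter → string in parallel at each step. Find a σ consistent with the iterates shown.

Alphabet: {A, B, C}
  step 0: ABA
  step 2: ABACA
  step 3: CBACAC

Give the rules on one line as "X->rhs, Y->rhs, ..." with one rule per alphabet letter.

A->C, B->BA, C->A

  step 2 ⇒ step 3: ABACA ⇒ C·BA·C·A·C
    A ↦ C
    B ↦ BA
    C ↦ A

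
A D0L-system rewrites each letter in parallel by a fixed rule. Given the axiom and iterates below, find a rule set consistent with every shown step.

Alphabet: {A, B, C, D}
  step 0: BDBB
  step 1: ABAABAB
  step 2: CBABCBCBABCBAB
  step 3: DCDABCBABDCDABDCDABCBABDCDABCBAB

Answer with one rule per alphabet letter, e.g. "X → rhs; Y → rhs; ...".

  step 2 ⇒ step 3: CBABCBCBABCBAB ⇒ DCD·AB·CB·AB·DCD·AB·DCD·AB·CB·AB·DCD·AB·CB·AB
    A ↦ CB
    B ↦ AB
    C ↦ DCD
  step 0 ⇒ step 1: BDBB ⇒ AB·A·AB·AB
    D ↦ A

A->CB, B->AB, C->DCD, D->A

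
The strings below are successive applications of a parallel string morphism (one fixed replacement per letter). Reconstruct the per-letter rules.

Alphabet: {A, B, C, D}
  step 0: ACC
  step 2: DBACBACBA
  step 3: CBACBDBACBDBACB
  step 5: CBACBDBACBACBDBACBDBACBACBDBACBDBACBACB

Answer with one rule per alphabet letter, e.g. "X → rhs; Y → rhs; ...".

  step 2 ⇒ step 3: DBACBACBA ⇒ CB·A·CB·DB·A·CB·DB·A·CB
    A ↦ CB
    B ↦ A
    C ↦ DB
    D ↦ CB

A->CB, B->A, C->DB, D->CB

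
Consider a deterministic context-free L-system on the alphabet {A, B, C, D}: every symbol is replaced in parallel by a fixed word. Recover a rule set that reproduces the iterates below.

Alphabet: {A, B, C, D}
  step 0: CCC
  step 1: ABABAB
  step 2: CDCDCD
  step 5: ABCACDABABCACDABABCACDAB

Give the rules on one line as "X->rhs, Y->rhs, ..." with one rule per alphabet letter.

A->C, B->D, C->AB, D->CA

  step 1 ⇒ step 2: ABABAB ⇒ C·D·C·D·C·D
    A ↦ C
    B ↦ D
  step 0 ⇒ step 1: CCC ⇒ AB·AB·AB
    C ↦ AB
    D ↦ CA  (constrained at step 2)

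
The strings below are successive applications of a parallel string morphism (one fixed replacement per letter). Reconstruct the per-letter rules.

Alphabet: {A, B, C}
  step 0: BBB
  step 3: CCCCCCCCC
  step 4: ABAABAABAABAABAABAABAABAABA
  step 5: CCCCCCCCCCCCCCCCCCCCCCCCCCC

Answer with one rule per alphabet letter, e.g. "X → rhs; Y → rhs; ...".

  step 4 ⇒ step 5: ABAABAABAABAABAABAABAABAABA ⇒ C·C·C·C·C·C·C·C·C·C·C·C·C·C·C·C·C·C·C·C·C·C·C·C·C·C·C
    A ↦ C
    B ↦ C
  step 3 ⇒ step 4: CCCCCCCCC ⇒ ABA·ABA·ABA·ABA·ABA·ABA·ABA·ABA·ABA
    C ↦ ABA

A->C, B->C, C->ABA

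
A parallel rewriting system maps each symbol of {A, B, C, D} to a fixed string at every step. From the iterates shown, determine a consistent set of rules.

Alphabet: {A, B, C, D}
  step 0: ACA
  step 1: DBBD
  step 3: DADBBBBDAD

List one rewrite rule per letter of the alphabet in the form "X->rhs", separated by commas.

A->D, B->C, C->BB, D->DA

  step 0 ⇒ step 1: ACA ⇒ D·BB·D
    A ↦ D
    C ↦ BB
    B ↦ C  (constrained at step 1)
    D ↦ DA  (constrained at step 1)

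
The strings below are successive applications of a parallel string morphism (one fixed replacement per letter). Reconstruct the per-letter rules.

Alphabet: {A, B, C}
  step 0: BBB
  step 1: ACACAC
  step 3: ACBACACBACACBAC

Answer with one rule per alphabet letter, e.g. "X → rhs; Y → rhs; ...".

A->BC, B->AC, C->B

  step 0 ⇒ step 1: BBB ⇒ AC·AC·AC
    B ↦ AC
    A ↦ BC  (constrained at step 1)
    C ↦ B  (constrained at step 1)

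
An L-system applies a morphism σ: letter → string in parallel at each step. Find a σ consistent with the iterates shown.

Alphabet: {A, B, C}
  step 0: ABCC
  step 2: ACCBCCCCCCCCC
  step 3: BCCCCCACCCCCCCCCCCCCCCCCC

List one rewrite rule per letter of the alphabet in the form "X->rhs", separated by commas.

A->BC, B->A, C->CC

  step 2 ⇒ step 3: ACCBCCCCCCCCC ⇒ BC·CC·CC·A·CC·CC·CC·CC·CC·CC·CC·CC·CC
    A ↦ BC
    B ↦ A
    C ↦ CC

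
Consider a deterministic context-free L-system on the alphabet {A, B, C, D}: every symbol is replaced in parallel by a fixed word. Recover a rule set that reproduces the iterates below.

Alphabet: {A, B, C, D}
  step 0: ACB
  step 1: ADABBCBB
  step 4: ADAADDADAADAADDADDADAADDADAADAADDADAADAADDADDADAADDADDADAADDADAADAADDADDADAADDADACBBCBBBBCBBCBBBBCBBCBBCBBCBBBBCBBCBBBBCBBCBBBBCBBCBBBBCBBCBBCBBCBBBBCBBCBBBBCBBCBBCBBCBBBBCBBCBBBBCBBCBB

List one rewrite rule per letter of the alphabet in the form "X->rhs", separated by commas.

A->ADA, B->CBB, C->BB, D->ADD

  step 0 ⇒ step 1: ACB ⇒ ADA·BB·CBB
    A ↦ ADA
    B ↦ CBB
    C ↦ BB
    D ↦ ADD  (constrained at step 1)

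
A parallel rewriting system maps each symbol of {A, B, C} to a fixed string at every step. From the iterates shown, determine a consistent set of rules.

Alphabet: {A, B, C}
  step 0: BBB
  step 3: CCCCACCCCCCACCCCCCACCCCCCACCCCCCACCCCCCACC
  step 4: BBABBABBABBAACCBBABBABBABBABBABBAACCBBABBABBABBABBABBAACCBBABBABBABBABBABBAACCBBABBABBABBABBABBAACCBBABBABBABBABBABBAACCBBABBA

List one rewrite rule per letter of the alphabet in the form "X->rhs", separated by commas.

  step 3 ⇒ step 4: CCCCACCCCCCACCCCCCACCCCCCACCCCCCACCCCCCACC ⇒ BBA·BBA·BBA·BBA·ACC·BBA·BBA·BBA·BBA·BBA·BBA·ACC·BBA·BBA·BBA·BBA·BBA·BBA·ACC·BBA·BBA·BBA·BBA·BBA·BBA·ACC·BBA·BBA·BBA·BBA·BBA·BBA·ACC·BBA·BBA·BBA·BBA·BBA·BBA·ACC·BBA·BBA
    A ↦ ACC
    C ↦ BBA
    B ↦ CC  (constrained at step 0)

A->ACC, B->CC, C->BBA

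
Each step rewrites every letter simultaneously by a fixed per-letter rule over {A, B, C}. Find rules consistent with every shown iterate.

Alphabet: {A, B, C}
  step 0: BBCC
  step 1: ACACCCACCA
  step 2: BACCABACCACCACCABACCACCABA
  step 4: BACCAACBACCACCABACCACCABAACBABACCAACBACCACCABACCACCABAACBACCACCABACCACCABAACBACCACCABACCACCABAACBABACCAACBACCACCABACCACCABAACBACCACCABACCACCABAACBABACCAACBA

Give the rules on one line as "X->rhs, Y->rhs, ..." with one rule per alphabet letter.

A->BA, B->AC, C->CCA

  step 1 ⇒ step 2: ACACCCACCA ⇒ BA·CCA·BA·CCA·CCA·CCA·BA·CCA·CCA·BA
    A ↦ BA
    C ↦ CCA
  step 0 ⇒ step 1: BBCC ⇒ AC·AC·CCA·CCA
    B ↦ AC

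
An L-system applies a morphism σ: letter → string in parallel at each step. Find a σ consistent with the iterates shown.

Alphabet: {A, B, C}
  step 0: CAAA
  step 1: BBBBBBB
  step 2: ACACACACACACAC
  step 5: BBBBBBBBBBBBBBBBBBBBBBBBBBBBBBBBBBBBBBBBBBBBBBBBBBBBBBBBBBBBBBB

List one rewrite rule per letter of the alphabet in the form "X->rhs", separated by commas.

  step 1 ⇒ step 2: BBBBBBB ⇒ AC·AC·AC·AC·AC·AC·AC
    B ↦ AC
  step 0 ⇒ step 1: CAAA ⇒ B·BB·BB·BB
    A ↦ BB
  step 0 ⇒ step 1: CAAA ⇒ B·BB·BB·BB
    C ↦ B

A->BB, B->AC, C->B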